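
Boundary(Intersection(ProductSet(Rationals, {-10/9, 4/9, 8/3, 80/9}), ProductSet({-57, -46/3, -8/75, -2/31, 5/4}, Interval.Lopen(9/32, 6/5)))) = ProductSet({-57, -46/3, -8/75, -2/31, 5/4}, {4/9})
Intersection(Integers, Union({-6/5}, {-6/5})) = EmptySet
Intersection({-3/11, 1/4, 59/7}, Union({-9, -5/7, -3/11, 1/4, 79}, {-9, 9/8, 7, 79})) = {-3/11, 1/4}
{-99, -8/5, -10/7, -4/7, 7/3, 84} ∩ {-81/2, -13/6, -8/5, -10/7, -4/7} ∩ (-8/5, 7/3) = {-10/7, -4/7}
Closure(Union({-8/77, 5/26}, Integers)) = Union({-8/77, 5/26}, Integers)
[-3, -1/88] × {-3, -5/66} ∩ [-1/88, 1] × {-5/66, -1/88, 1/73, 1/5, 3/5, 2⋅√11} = {-1/88} × {-5/66}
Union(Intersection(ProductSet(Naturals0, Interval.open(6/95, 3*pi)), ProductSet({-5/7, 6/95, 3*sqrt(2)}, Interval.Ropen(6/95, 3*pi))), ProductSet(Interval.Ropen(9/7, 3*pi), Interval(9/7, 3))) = ProductSet(Interval.Ropen(9/7, 3*pi), Interval(9/7, 3))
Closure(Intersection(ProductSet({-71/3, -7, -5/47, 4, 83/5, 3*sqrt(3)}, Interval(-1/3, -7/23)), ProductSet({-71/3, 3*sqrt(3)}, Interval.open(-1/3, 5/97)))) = ProductSet({-71/3, 3*sqrt(3)}, Interval(-1/3, -7/23))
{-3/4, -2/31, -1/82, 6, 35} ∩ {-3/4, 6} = {-3/4, 6}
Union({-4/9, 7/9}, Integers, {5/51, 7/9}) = Union({-4/9, 5/51, 7/9}, Integers)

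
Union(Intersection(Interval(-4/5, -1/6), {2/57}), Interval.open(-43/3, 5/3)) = Interval.open(-43/3, 5/3)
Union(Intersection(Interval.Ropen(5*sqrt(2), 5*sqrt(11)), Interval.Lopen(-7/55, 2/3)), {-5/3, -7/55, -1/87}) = {-5/3, -7/55, -1/87}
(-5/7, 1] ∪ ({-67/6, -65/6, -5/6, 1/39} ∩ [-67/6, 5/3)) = {-67/6, -65/6, -5/6} ∪ (-5/7, 1]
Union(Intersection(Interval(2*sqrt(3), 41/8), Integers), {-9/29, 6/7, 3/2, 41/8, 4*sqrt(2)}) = Union({-9/29, 6/7, 3/2, 41/8, 4*sqrt(2)}, Range(4, 6, 1))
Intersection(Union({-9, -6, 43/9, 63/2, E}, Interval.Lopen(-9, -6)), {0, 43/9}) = {43/9}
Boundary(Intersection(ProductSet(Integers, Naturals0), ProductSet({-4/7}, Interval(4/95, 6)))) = EmptySet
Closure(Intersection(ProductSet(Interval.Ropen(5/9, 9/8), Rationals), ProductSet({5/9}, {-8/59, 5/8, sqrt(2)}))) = ProductSet({5/9}, {-8/59, 5/8})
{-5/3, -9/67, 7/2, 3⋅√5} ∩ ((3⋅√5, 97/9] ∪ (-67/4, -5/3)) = ∅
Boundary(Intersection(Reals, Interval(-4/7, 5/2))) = {-4/7, 5/2}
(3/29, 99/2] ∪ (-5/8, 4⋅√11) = (-5/8, 99/2]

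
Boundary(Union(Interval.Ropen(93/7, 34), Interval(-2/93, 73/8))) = {-2/93, 73/8, 93/7, 34}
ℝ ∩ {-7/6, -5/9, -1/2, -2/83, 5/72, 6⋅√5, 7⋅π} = {-7/6, -5/9, -1/2, -2/83, 5/72, 6⋅√5, 7⋅π}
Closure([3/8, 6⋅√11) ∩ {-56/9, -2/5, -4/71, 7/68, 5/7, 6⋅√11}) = {5/7}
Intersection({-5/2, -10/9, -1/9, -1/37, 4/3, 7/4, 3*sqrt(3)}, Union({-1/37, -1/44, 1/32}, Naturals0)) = {-1/37}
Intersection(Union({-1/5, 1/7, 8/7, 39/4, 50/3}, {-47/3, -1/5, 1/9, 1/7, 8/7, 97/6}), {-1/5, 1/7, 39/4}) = {-1/5, 1/7, 39/4}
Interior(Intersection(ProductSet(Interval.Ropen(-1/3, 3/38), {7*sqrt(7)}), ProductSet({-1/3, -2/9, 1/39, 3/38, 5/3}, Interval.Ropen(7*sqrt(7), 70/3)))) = EmptySet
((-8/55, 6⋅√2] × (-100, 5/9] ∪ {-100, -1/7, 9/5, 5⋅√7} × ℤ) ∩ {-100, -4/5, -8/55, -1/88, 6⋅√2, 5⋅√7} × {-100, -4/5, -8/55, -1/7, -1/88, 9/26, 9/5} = ({-100, 5⋅√7} × {-100}) ∪ ({-1/88, 6⋅√2} × {-4/5, -8/55, -1/7, -1/88, 9/26})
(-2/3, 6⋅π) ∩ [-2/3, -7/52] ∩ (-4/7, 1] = (-4/7, -7/52]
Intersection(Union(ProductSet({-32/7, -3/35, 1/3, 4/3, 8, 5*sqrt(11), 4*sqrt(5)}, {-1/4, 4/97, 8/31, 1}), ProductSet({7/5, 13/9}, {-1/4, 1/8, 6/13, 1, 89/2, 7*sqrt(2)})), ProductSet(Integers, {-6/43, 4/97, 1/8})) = ProductSet({8}, {4/97})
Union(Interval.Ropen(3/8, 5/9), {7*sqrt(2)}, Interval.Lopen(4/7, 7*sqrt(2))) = Union(Interval.Ropen(3/8, 5/9), Interval.Lopen(4/7, 7*sqrt(2)))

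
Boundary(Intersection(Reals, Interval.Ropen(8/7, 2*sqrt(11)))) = {8/7, 2*sqrt(11)}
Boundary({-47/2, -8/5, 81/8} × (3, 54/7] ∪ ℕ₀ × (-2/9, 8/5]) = (ℕ₀ × [-2/9, 8/5]) ∪ ({-47/2, -8/5, 81/8} × [3, 54/7])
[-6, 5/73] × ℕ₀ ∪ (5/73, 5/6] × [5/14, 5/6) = ([-6, 5/73] × ℕ₀) ∪ ((5/73, 5/6] × [5/14, 5/6))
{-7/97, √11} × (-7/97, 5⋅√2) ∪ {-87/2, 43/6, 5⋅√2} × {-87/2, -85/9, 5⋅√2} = ({-7/97, √11} × (-7/97, 5⋅√2)) ∪ ({-87/2, 43/6, 5⋅√2} × {-87/2, -85/9, 5⋅√2})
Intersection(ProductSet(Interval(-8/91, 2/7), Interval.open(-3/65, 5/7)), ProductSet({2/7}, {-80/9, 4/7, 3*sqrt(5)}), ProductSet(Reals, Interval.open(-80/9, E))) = ProductSet({2/7}, {4/7})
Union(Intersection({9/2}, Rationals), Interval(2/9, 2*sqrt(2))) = Union({9/2}, Interval(2/9, 2*sqrt(2)))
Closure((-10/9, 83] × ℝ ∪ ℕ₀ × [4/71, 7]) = ([-10/9, 83] × ℝ) ∪ ((ℕ₀ ∪ (ℕ₀ \ (-10/9, 83))) × [4/71, 7])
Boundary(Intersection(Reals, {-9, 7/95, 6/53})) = {-9, 7/95, 6/53}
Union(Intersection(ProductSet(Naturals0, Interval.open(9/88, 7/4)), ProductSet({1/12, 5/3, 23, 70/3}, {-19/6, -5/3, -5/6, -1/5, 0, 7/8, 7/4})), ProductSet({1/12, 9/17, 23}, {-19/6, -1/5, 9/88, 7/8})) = ProductSet({1/12, 9/17, 23}, {-19/6, -1/5, 9/88, 7/8})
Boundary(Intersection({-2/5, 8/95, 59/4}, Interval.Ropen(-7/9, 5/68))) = {-2/5}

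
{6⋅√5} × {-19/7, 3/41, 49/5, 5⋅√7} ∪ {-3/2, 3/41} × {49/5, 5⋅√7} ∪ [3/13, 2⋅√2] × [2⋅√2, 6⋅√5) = ({-3/2, 3/41} × {49/5, 5⋅√7}) ∪ ({6⋅√5} × {-19/7, 3/41, 49/5, 5⋅√7}) ∪ ([3/13, 2⋅√2] × [2⋅√2, 6⋅√5))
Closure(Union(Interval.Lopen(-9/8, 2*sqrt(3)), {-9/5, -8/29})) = Union({-9/5}, Interval(-9/8, 2*sqrt(3)))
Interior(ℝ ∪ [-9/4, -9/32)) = (-∞, ∞)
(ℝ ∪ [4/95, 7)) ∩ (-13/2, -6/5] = (-13/2, -6/5]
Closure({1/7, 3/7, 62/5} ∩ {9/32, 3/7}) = {3/7}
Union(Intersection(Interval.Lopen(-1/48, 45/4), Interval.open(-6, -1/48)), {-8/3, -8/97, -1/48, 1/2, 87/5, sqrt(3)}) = {-8/3, -8/97, -1/48, 1/2, 87/5, sqrt(3)}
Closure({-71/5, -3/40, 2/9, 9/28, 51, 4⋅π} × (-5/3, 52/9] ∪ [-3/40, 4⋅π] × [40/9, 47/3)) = ([-3/40, 4⋅π] × [40/9, 47/3]) ∪ ({-71/5, -3/40, 2/9, 9/28, 51, 4⋅π} × [-5/3, 52/9])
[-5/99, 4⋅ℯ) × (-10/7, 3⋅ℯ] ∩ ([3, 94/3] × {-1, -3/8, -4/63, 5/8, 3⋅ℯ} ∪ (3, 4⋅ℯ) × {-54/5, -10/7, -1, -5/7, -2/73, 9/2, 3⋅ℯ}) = ([3, 4⋅ℯ) × {-1, -3/8, -4/63, 5/8, 3⋅ℯ}) ∪ ((3, 4⋅ℯ) × {-1, -5/7, -2/73, 9/2, 3⋅ℯ})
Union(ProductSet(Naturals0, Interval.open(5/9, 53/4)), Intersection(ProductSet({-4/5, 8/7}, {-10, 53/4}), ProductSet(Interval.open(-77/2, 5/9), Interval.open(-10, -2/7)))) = ProductSet(Naturals0, Interval.open(5/9, 53/4))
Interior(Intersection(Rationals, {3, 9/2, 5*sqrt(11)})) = EmptySet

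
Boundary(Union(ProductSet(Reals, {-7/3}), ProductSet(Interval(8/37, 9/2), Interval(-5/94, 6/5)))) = Union(ProductSet({8/37, 9/2}, Interval(-5/94, 6/5)), ProductSet(Interval(-oo, oo), {-7/3}), ProductSet(Interval(8/37, 9/2), {-5/94, 6/5}))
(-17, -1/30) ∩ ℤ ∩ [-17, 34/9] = {-16, -15, …, -1}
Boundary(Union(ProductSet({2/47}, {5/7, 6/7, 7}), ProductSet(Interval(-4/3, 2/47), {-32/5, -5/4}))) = Union(ProductSet({2/47}, {5/7, 6/7, 7}), ProductSet(Interval(-4/3, 2/47), {-32/5, -5/4}))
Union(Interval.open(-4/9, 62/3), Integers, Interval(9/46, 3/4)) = Union(Integers, Interval.open(-4/9, 62/3))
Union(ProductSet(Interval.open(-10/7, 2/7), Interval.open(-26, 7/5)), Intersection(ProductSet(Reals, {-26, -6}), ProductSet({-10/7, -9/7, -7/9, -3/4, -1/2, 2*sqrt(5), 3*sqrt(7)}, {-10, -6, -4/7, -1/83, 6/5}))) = Union(ProductSet({-10/7, -9/7, -7/9, -3/4, -1/2, 2*sqrt(5), 3*sqrt(7)}, {-6}), ProductSet(Interval.open(-10/7, 2/7), Interval.open(-26, 7/5)))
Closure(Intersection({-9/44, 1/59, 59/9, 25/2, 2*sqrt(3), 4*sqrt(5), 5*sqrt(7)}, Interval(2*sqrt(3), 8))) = {59/9, 2*sqrt(3)}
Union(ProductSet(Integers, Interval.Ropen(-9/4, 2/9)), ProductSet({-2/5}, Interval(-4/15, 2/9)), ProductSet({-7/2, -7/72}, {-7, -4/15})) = Union(ProductSet({-2/5}, Interval(-4/15, 2/9)), ProductSet({-7/2, -7/72}, {-7, -4/15}), ProductSet(Integers, Interval.Ropen(-9/4, 2/9)))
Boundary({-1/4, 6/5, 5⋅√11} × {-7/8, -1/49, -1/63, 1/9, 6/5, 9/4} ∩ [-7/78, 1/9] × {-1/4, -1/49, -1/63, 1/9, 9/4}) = ∅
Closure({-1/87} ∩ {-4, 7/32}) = ∅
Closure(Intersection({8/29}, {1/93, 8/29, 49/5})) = {8/29}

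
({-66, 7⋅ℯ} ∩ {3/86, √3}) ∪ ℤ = ℤ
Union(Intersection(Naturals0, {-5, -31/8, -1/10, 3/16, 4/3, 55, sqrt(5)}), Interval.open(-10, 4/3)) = Union({55}, Interval.open(-10, 4/3))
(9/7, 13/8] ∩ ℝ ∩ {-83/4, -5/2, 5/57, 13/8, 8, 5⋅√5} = {13/8}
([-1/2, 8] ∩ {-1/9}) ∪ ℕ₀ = {-1/9} ∪ ℕ₀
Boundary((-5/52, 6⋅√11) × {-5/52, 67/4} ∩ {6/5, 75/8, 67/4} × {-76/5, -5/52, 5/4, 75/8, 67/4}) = {6/5, 75/8, 67/4} × {-5/52, 67/4}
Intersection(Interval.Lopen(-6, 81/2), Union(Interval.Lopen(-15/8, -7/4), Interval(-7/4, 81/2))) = Interval.Lopen(-15/8, 81/2)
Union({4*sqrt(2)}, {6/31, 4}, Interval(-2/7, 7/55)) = Union({6/31, 4, 4*sqrt(2)}, Interval(-2/7, 7/55))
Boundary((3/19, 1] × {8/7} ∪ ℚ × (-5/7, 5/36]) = (ℝ × [-5/7, 5/36]) ∪ ([3/19, 1] × {8/7})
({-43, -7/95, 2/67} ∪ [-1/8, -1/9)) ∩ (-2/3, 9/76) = [-1/8, -1/9) ∪ {-7/95, 2/67}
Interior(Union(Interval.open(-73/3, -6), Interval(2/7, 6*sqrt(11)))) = Union(Interval.open(-73/3, -6), Interval.open(2/7, 6*sqrt(11)))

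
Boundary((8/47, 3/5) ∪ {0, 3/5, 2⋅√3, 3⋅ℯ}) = {0, 8/47, 3/5, 2⋅√3, 3⋅ℯ}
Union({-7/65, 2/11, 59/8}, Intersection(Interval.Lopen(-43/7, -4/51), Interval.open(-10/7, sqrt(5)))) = Union({2/11, 59/8}, Interval.Lopen(-10/7, -4/51))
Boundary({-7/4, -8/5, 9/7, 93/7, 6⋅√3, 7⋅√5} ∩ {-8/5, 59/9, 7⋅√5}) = {-8/5, 7⋅√5}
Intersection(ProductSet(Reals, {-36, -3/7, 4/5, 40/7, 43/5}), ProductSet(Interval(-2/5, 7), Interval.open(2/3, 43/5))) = ProductSet(Interval(-2/5, 7), {4/5, 40/7})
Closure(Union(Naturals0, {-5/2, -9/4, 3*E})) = Union({-5/2, -9/4, 3*E}, Naturals0)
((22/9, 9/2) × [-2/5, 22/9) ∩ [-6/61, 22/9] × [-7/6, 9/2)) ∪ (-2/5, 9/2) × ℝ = (-2/5, 9/2) × ℝ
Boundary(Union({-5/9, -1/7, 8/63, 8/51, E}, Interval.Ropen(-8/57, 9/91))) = {-5/9, -1/7, -8/57, 9/91, 8/63, 8/51, E}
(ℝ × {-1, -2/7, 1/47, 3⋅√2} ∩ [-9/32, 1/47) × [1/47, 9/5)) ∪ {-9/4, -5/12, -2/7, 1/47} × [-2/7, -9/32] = ([-9/32, 1/47) × {1/47}) ∪ ({-9/4, -5/12, -2/7, 1/47} × [-2/7, -9/32])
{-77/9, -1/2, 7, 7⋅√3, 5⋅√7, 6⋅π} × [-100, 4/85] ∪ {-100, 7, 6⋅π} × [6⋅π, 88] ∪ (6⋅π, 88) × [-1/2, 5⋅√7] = ({-100, 7, 6⋅π} × [6⋅π, 88]) ∪ ((6⋅π, 88) × [-1/2, 5⋅√7]) ∪ ({-77/9, -1/2, 7, 7⋅√3, 5⋅√7, 6⋅π} × [-100, 4/85])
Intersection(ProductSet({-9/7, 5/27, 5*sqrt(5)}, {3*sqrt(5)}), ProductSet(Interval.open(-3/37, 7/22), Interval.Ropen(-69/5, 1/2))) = EmptySet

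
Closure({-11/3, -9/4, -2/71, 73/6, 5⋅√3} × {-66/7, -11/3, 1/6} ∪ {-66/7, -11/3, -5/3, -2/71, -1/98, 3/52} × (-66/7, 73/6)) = ({-66/7, -11/3, -5/3, -2/71, -1/98, 3/52} × [-66/7, 73/6]) ∪ ({-11/3, -9/4, -2/71, 73/6, 5⋅√3} × {-66/7, -11/3, 1/6})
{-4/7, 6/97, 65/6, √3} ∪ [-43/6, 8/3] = [-43/6, 8/3] ∪ {65/6}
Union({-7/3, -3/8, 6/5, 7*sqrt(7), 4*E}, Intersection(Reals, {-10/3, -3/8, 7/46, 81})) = {-10/3, -7/3, -3/8, 7/46, 6/5, 81, 7*sqrt(7), 4*E}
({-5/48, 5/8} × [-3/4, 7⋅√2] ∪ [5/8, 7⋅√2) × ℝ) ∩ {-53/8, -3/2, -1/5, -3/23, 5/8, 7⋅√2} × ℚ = {5/8} × ℚ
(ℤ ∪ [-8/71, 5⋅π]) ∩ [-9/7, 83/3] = {-1, 0, …, 27} ∪ [-8/71, 5⋅π]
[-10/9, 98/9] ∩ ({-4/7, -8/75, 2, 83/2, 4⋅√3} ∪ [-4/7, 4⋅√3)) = [-4/7, 4⋅√3]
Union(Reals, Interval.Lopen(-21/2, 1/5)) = Interval(-oo, oo)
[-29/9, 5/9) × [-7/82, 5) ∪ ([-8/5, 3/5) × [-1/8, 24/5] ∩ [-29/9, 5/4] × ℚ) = ([-29/9, 5/9) × [-7/82, 5)) ∪ ([-8/5, 3/5) × (ℚ ∩ [-1/8, 24/5]))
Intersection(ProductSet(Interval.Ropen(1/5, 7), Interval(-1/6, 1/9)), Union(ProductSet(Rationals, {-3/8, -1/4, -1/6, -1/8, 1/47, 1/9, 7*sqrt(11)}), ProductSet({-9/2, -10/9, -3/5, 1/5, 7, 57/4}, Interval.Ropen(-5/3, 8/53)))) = Union(ProductSet({1/5}, Interval(-1/6, 1/9)), ProductSet(Intersection(Interval.Ropen(1/5, 7), Rationals), {-1/6, -1/8, 1/47, 1/9}))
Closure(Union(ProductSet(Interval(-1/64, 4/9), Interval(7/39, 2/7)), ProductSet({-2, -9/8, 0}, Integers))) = Union(ProductSet({-2, -9/8, 0}, Integers), ProductSet(Interval(-1/64, 4/9), Interval(7/39, 2/7)))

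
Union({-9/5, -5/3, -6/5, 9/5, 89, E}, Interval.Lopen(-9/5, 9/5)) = Union({89, E}, Interval(-9/5, 9/5))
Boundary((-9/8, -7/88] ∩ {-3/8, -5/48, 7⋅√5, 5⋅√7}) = {-3/8, -5/48}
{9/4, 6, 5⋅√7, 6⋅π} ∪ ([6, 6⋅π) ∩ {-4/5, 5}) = {9/4, 6, 5⋅√7, 6⋅π}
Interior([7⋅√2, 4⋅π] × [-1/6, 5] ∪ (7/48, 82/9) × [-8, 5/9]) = ((7/48, 82/9) × (-8, 5/9)) ∪ ((7⋅√2, 4⋅π) × (-1/6, 5))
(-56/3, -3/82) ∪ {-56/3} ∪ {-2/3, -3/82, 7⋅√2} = [-56/3, -3/82] ∪ {7⋅√2}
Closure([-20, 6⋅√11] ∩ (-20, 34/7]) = [-20, 34/7]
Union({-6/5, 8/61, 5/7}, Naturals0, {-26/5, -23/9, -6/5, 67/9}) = Union({-26/5, -23/9, -6/5, 8/61, 5/7, 67/9}, Naturals0)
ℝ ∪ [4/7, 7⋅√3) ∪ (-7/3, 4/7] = (-∞, ∞)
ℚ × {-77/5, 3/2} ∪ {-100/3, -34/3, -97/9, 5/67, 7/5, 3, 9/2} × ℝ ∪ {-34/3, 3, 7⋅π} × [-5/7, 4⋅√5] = (ℚ × {-77/5, 3/2}) ∪ ({-100/3, -34/3, -97/9, 5/67, 7/5, 3, 9/2} × ℝ) ∪ ({-34/3, 3, 7⋅π} × [-5/7, 4⋅√5])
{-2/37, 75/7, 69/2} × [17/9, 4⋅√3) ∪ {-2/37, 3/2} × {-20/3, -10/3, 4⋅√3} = ({-2/37, 3/2} × {-20/3, -10/3, 4⋅√3}) ∪ ({-2/37, 75/7, 69/2} × [17/9, 4⋅√3))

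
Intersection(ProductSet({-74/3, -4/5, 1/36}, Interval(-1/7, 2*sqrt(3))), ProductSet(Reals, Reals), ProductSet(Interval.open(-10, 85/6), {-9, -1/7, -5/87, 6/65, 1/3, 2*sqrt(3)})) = ProductSet({-4/5, 1/36}, {-1/7, -5/87, 6/65, 1/3, 2*sqrt(3)})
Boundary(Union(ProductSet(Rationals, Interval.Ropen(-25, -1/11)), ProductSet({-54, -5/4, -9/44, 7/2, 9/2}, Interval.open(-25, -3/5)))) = ProductSet(Reals, Interval(-25, -1/11))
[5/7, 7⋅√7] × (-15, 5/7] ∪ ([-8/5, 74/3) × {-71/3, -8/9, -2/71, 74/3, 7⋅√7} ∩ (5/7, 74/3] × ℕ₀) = [5/7, 7⋅√7] × (-15, 5/7]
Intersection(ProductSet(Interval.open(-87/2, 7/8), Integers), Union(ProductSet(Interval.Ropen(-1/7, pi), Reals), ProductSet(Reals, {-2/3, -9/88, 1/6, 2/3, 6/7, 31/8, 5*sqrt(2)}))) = ProductSet(Interval.Ropen(-1/7, 7/8), Integers)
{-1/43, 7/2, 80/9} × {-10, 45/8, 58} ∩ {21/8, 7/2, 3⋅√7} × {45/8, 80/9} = {7/2} × {45/8}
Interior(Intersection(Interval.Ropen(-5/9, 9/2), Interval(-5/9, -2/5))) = Interval.open(-5/9, -2/5)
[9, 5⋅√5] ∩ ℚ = ℚ ∩ [9, 5⋅√5]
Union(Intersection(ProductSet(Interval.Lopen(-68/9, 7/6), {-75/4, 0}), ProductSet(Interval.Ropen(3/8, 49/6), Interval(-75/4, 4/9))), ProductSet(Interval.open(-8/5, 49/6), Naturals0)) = Union(ProductSet(Interval.open(-8/5, 49/6), Naturals0), ProductSet(Interval(3/8, 7/6), {-75/4, 0}))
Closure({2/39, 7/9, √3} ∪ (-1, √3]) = [-1, √3]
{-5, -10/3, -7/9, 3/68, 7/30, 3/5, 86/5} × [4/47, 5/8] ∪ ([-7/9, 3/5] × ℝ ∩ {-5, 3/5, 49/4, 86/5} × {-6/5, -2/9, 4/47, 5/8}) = ({3/5} × {-6/5, -2/9, 4/47, 5/8}) ∪ ({-5, -10/3, -7/9, 3/68, 7/30, 3/5, 86/5} × [4/47, 5/8])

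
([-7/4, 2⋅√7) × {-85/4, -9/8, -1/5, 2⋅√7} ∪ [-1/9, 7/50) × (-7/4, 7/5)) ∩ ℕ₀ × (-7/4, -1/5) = ({0, 1, …, 5} × {-9/8}) ∪ ({0} × (-7/4, -1/5))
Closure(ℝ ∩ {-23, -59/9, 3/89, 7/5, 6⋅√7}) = {-23, -59/9, 3/89, 7/5, 6⋅√7}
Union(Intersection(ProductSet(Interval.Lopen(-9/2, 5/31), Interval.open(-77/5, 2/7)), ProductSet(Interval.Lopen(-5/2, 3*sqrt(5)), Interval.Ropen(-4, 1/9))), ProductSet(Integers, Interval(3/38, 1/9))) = Union(ProductSet(Integers, Interval(3/38, 1/9)), ProductSet(Interval.Lopen(-5/2, 5/31), Interval.Ropen(-4, 1/9)))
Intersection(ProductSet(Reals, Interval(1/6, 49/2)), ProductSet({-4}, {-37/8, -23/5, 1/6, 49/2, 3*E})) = ProductSet({-4}, {1/6, 49/2, 3*E})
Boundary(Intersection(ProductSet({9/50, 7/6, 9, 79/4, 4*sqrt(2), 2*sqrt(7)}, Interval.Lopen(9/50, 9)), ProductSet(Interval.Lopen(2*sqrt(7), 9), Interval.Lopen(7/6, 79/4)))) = ProductSet({9, 4*sqrt(2)}, Interval(7/6, 9))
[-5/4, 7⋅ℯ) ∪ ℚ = ℚ ∪ [-5/4, 7⋅ℯ)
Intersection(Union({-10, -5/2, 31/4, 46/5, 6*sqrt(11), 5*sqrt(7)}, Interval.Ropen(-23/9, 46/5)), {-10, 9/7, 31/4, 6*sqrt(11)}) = {-10, 9/7, 31/4, 6*sqrt(11)}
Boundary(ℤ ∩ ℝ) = ℤ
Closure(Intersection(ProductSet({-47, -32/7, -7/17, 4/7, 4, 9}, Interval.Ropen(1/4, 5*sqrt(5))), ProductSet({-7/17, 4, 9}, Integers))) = ProductSet({-7/17, 4, 9}, Range(1, 12, 1))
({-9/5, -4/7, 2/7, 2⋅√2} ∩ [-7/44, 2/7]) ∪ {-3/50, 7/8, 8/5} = {-3/50, 2/7, 7/8, 8/5}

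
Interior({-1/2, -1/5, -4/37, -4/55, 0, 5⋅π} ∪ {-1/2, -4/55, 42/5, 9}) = ∅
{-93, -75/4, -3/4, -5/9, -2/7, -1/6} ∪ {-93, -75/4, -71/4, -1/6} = {-93, -75/4, -71/4, -3/4, -5/9, -2/7, -1/6}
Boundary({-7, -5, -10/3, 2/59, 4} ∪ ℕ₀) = {-7, -5, -10/3, 2/59} ∪ ℕ₀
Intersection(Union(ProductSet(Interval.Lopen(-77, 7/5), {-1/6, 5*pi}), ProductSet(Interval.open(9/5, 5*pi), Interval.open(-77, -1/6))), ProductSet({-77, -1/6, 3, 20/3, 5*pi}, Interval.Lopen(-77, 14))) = Union(ProductSet({-1/6}, {-1/6}), ProductSet({3, 20/3}, Interval.open(-77, -1/6)))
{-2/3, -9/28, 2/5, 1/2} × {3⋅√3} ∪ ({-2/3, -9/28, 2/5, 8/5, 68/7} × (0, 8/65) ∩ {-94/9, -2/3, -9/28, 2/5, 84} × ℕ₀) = {-2/3, -9/28, 2/5, 1/2} × {3⋅√3}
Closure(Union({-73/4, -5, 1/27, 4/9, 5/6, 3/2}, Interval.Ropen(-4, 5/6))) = Union({-73/4, -5, 3/2}, Interval(-4, 5/6))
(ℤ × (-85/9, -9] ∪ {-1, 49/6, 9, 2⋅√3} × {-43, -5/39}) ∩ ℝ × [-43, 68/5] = (ℤ × (-85/9, -9]) ∪ ({-1, 49/6, 9, 2⋅√3} × {-43, -5/39})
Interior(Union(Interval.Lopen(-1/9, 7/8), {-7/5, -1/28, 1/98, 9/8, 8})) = Interval.open(-1/9, 7/8)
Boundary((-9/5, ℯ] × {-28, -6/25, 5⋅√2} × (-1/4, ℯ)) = [-9/5, ℯ] × {-28, -6/25, 5⋅√2} × [-1/4, ℯ]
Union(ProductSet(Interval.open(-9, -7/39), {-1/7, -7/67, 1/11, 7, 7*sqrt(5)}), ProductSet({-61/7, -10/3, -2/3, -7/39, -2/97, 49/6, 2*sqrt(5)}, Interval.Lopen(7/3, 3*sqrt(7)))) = Union(ProductSet({-61/7, -10/3, -2/3, -7/39, -2/97, 49/6, 2*sqrt(5)}, Interval.Lopen(7/3, 3*sqrt(7))), ProductSet(Interval.open(-9, -7/39), {-1/7, -7/67, 1/11, 7, 7*sqrt(5)}))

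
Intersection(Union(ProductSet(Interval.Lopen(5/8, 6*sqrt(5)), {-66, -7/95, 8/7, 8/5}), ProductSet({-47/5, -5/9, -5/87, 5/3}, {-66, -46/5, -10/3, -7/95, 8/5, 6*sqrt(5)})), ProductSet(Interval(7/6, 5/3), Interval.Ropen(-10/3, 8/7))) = Union(ProductSet({5/3}, {-10/3, -7/95}), ProductSet(Interval(7/6, 5/3), {-7/95}))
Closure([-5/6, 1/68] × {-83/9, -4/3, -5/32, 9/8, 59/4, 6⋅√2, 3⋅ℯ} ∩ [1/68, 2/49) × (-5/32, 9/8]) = {1/68} × {9/8}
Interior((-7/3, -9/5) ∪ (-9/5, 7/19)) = (-7/3, -9/5) ∪ (-9/5, 7/19)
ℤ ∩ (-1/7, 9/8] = {0, 1}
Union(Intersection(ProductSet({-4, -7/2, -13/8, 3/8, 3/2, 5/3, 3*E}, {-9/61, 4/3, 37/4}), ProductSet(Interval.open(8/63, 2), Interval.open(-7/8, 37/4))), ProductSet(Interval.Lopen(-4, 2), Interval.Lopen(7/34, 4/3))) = Union(ProductSet({3/8, 3/2, 5/3}, {-9/61, 4/3}), ProductSet(Interval.Lopen(-4, 2), Interval.Lopen(7/34, 4/3)))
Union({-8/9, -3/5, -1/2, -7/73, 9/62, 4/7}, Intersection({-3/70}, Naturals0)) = {-8/9, -3/5, -1/2, -7/73, 9/62, 4/7}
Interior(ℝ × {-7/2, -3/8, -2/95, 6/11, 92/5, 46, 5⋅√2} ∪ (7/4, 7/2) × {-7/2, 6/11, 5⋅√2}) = ∅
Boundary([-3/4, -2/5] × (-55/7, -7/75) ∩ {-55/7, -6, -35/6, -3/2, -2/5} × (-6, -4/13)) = {-2/5} × [-6, -4/13]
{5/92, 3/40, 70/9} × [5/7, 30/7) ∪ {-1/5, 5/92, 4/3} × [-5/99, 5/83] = ({-1/5, 5/92, 4/3} × [-5/99, 5/83]) ∪ ({5/92, 3/40, 70/9} × [5/7, 30/7))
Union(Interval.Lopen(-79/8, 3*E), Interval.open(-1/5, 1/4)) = Interval.Lopen(-79/8, 3*E)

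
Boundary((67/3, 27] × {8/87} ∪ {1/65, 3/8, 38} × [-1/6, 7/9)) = ([67/3, 27] × {8/87}) ∪ ({1/65, 3/8, 38} × [-1/6, 7/9])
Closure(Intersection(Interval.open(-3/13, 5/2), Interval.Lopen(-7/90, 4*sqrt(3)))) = Interval(-7/90, 5/2)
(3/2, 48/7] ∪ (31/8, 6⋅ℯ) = (3/2, 6⋅ℯ)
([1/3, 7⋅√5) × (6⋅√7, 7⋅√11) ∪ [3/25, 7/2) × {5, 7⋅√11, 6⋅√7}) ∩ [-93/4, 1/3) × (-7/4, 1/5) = ∅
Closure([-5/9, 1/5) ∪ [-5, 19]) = [-5, 19]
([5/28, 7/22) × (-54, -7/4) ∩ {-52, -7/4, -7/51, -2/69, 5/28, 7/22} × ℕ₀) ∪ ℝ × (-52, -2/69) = ℝ × (-52, -2/69)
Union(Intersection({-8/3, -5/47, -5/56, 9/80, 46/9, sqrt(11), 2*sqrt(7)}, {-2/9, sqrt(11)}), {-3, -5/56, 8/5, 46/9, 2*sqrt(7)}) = {-3, -5/56, 8/5, 46/9, sqrt(11), 2*sqrt(7)}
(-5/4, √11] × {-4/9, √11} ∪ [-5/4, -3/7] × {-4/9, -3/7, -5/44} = ([-5/4, -3/7] × {-4/9, -3/7, -5/44}) ∪ ((-5/4, √11] × {-4/9, √11})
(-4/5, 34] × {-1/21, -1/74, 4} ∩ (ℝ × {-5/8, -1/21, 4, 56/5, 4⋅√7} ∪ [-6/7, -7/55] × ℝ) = ((-4/5, 34] × {-1/21, 4}) ∪ ((-4/5, -7/55] × {-1/21, -1/74, 4})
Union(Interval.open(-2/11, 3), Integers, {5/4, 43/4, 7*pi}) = Union({43/4, 7*pi}, Integers, Interval.Lopen(-2/11, 3))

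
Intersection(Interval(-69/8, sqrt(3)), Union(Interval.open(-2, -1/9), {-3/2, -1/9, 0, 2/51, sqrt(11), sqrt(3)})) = Union({0, 2/51, sqrt(3)}, Interval.Lopen(-2, -1/9))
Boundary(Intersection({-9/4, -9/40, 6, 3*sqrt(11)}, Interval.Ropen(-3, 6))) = {-9/4, -9/40}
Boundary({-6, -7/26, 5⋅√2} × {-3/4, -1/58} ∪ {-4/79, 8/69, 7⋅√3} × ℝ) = ({-4/79, 8/69, 7⋅√3} × ℝ) ∪ ({-6, -7/26, 5⋅√2} × {-3/4, -1/58})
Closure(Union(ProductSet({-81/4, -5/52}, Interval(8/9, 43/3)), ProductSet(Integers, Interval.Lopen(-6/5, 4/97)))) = Union(ProductSet({-81/4, -5/52}, Interval(8/9, 43/3)), ProductSet(Integers, Interval(-6/5, 4/97)))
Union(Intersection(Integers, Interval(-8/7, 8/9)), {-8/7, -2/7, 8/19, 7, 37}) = Union({-8/7, -2/7, 8/19, 7, 37}, Range(-1, 1, 1))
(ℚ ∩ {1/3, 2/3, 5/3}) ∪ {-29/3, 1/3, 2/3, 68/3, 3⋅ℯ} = {-29/3, 1/3, 2/3, 5/3, 68/3, 3⋅ℯ}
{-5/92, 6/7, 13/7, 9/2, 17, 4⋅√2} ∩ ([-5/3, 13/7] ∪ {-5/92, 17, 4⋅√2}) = {-5/92, 6/7, 13/7, 17, 4⋅√2}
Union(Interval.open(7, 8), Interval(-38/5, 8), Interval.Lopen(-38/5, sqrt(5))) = Interval(-38/5, 8)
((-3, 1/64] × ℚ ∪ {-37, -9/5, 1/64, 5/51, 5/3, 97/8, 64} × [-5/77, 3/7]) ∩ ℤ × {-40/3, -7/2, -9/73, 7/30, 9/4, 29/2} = ({-37, 64} × {7/30}) ∪ ({-2, -1, 0} × {-40/3, -7/2, -9/73, 7/30, 9/4, 29/2})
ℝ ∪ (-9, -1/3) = (-∞, ∞)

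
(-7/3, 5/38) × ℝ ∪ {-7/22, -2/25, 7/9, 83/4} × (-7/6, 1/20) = ((-7/3, 5/38) × ℝ) ∪ ({-7/22, -2/25, 7/9, 83/4} × (-7/6, 1/20))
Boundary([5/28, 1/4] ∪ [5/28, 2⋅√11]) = {5/28, 2⋅√11}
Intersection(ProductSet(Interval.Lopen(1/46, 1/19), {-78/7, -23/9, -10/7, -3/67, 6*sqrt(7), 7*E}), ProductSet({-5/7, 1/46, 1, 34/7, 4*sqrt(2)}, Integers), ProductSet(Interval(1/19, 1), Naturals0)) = EmptySet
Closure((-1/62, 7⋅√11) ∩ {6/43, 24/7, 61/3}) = {6/43, 24/7, 61/3}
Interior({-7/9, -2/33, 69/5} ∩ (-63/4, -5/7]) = ∅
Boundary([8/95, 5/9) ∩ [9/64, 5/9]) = {9/64, 5/9}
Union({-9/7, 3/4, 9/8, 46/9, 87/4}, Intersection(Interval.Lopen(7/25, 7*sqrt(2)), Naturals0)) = Union({-9/7, 3/4, 9/8, 46/9, 87/4}, Range(1, 10, 1))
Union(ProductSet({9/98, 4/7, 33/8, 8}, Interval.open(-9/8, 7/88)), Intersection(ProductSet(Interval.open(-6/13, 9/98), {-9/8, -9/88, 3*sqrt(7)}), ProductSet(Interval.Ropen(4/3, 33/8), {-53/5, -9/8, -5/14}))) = ProductSet({9/98, 4/7, 33/8, 8}, Interval.open(-9/8, 7/88))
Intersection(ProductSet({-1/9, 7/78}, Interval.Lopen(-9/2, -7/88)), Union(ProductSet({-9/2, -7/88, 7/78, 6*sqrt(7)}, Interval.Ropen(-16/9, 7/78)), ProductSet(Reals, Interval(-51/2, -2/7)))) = Union(ProductSet({7/78}, Interval(-16/9, -7/88)), ProductSet({-1/9, 7/78}, Interval.Lopen(-9/2, -2/7)))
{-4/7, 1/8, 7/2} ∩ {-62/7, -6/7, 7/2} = {7/2}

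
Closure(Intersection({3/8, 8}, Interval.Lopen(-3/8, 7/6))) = {3/8}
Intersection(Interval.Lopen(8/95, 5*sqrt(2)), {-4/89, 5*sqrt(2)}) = {5*sqrt(2)}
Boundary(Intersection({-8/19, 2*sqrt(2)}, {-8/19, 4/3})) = {-8/19}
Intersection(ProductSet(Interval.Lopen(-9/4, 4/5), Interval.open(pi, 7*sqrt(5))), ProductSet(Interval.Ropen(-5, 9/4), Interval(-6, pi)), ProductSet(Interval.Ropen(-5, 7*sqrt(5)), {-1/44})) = EmptySet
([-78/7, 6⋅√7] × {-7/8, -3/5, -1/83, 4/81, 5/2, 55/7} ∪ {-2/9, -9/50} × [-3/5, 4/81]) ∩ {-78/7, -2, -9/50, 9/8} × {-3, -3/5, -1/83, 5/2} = {-78/7, -2, -9/50, 9/8} × {-3/5, -1/83, 5/2}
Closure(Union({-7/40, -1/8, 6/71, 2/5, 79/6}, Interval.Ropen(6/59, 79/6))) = Union({-7/40, -1/8, 6/71}, Interval(6/59, 79/6))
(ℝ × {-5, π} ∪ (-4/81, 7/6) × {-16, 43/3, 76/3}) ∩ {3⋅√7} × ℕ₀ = ∅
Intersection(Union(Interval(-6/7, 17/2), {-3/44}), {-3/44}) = {-3/44}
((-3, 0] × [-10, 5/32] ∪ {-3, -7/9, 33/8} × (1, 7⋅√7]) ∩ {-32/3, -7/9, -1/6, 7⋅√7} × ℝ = ({-7/9, -1/6} × [-10, 5/32]) ∪ ({-7/9} × (1, 7⋅√7])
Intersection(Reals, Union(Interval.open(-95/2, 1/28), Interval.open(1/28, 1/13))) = Union(Interval.open(-95/2, 1/28), Interval.open(1/28, 1/13))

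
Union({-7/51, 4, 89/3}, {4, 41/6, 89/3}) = {-7/51, 4, 41/6, 89/3}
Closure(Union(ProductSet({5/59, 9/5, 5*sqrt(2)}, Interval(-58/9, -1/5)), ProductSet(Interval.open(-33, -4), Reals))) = Union(ProductSet({5/59, 9/5, 5*sqrt(2)}, Interval(-58/9, -1/5)), ProductSet(Interval(-33, -4), Reals))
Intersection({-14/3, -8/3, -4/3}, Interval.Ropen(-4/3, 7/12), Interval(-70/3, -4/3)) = {-4/3}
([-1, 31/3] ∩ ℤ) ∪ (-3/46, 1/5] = {-1, 0, …, 10} ∪ (-3/46, 1/5]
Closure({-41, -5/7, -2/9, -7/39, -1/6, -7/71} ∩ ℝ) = {-41, -5/7, -2/9, -7/39, -1/6, -7/71}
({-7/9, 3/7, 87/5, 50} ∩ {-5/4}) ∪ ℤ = ℤ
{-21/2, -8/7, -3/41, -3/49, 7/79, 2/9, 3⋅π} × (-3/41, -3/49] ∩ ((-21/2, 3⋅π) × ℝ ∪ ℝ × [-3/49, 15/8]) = ({-8/7, -3/41, -3/49, 7/79, 2/9} × (-3/41, -3/49]) ∪ ({-21/2, -8/7, -3/41, -3/49, 7/79, 2/9, 3⋅π} × {-3/49})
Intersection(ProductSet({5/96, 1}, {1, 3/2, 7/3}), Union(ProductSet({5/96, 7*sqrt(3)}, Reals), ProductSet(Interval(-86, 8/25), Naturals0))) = ProductSet({5/96}, {1, 3/2, 7/3})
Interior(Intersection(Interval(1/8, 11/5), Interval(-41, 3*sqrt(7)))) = Interval.open(1/8, 11/5)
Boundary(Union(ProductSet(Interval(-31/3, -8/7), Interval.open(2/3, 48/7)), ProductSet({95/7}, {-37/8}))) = Union(ProductSet({95/7}, {-37/8}), ProductSet({-31/3, -8/7}, Interval(2/3, 48/7)), ProductSet(Interval(-31/3, -8/7), {2/3, 48/7}))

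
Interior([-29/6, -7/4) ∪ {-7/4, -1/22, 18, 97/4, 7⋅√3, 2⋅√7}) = (-29/6, -7/4)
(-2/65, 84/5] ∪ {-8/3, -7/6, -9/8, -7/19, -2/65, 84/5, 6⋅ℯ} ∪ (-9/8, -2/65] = {-8/3, -7/6} ∪ [-9/8, 84/5]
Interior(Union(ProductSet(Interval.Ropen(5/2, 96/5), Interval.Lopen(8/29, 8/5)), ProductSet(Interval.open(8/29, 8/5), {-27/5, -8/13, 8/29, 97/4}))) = ProductSet(Interval.open(5/2, 96/5), Interval.open(8/29, 8/5))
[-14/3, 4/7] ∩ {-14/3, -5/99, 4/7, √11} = {-14/3, -5/99, 4/7}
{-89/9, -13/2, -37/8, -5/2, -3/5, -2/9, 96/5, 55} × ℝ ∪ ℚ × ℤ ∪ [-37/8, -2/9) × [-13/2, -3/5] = (ℚ × ℤ) ∪ ({-89/9, -13/2, -37/8, -5/2, -3/5, -2/9, 96/5, 55} × ℝ) ∪ ([-37/8, -2/9) × [-13/2, -3/5])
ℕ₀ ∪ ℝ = ℝ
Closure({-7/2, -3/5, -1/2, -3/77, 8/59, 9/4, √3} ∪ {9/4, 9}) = {-7/2, -3/5, -1/2, -3/77, 8/59, 9/4, 9, √3}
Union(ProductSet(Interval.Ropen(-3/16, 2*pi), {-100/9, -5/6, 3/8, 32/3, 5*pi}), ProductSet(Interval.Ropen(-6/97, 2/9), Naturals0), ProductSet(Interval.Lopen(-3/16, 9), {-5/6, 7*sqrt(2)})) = Union(ProductSet(Interval.Lopen(-3/16, 9), {-5/6, 7*sqrt(2)}), ProductSet(Interval.Ropen(-3/16, 2*pi), {-100/9, -5/6, 3/8, 32/3, 5*pi}), ProductSet(Interval.Ropen(-6/97, 2/9), Naturals0))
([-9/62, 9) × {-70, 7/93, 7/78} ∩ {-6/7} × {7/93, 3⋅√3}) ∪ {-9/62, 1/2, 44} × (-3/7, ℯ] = {-9/62, 1/2, 44} × (-3/7, ℯ]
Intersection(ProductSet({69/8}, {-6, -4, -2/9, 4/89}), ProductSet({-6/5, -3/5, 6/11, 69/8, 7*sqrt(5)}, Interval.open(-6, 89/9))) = ProductSet({69/8}, {-4, -2/9, 4/89})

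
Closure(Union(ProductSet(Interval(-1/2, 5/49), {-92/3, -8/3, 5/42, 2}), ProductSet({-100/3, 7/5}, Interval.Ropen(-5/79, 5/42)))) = Union(ProductSet({-100/3, 7/5}, Interval(-5/79, 5/42)), ProductSet(Interval(-1/2, 5/49), {-92/3, -8/3, 5/42, 2}))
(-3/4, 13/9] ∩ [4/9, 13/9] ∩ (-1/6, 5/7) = [4/9, 5/7)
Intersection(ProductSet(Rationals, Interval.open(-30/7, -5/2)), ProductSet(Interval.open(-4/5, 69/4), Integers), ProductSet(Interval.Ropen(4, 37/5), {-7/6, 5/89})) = EmptySet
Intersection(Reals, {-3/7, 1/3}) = {-3/7, 1/3}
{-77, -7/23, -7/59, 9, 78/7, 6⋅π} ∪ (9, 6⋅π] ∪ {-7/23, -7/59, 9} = {-77, -7/23, -7/59} ∪ [9, 6⋅π]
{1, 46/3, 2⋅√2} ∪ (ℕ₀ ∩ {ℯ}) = {1, 46/3, 2⋅√2}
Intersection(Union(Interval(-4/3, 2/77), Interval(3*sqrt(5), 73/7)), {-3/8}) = {-3/8}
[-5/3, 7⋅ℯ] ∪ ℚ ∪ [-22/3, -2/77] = ℚ ∪ [-22/3, 7⋅ℯ]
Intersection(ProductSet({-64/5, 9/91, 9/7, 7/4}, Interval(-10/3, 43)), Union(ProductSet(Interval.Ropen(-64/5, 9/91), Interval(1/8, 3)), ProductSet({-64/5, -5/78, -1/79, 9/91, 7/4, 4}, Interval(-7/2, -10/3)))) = Union(ProductSet({-64/5}, Interval(1/8, 3)), ProductSet({-64/5, 9/91, 7/4}, {-10/3}))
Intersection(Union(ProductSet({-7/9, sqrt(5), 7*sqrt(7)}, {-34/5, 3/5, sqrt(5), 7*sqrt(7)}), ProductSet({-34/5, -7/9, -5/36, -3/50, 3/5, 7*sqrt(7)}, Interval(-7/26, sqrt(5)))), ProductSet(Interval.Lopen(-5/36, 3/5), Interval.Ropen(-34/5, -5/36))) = ProductSet({-3/50, 3/5}, Interval.Ropen(-7/26, -5/36))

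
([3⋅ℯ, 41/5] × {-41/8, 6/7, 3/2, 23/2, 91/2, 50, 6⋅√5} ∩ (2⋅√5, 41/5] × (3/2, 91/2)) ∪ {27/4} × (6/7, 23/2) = ({27/4} × (6/7, 23/2)) ∪ ([3⋅ℯ, 41/5] × {23/2, 6⋅√5})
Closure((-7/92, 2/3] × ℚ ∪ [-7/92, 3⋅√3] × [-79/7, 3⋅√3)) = ({-7/92} × ℝ) ∪ ((-7/92, 2/3] × ℚ) ∪ ([-7/92, 3⋅√3] × [-79/7, 3⋅√3]) ∪ ([-7/92, 2/3] × ((-∞, -79/7] ∪ [3⋅√3, ∞)))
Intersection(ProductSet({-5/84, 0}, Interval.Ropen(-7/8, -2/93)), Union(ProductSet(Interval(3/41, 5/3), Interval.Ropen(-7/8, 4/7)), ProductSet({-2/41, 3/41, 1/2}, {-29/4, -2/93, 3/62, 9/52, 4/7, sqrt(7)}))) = EmptySet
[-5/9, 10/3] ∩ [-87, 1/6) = [-5/9, 1/6)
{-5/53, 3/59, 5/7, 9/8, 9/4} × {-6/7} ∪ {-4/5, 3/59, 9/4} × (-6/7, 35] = ({-5/53, 3/59, 5/7, 9/8, 9/4} × {-6/7}) ∪ ({-4/5, 3/59, 9/4} × (-6/7, 35])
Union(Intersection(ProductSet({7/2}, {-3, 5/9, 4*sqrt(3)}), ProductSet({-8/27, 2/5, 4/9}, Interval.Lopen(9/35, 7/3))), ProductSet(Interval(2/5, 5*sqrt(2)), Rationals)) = ProductSet(Interval(2/5, 5*sqrt(2)), Rationals)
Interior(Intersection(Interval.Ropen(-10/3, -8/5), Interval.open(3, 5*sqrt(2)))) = EmptySet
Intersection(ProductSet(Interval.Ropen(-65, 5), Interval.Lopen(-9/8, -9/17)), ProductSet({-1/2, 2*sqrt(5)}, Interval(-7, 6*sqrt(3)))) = ProductSet({-1/2, 2*sqrt(5)}, Interval.Lopen(-9/8, -9/17))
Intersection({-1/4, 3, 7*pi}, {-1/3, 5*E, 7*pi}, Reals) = {7*pi}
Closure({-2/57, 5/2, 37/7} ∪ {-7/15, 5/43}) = {-7/15, -2/57, 5/43, 5/2, 37/7}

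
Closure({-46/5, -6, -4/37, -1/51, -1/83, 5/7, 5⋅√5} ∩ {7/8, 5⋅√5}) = {5⋅√5}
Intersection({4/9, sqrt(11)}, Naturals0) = EmptySet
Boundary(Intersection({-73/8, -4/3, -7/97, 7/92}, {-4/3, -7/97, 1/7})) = {-4/3, -7/97}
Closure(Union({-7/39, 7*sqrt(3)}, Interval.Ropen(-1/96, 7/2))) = Union({-7/39, 7*sqrt(3)}, Interval(-1/96, 7/2))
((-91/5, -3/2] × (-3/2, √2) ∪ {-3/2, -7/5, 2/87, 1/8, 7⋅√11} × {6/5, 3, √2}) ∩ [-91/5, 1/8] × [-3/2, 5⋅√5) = ({-3/2, -7/5, 2/87, 1/8} × {6/5, 3, √2}) ∪ ((-91/5, -3/2] × (-3/2, √2))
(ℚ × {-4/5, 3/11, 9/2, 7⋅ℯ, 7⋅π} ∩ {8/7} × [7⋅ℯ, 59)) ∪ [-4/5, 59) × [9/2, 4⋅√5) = ({8/7} × {7⋅ℯ, 7⋅π}) ∪ ([-4/5, 59) × [9/2, 4⋅√5))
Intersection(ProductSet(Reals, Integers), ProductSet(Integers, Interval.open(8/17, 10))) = ProductSet(Integers, Range(1, 10, 1))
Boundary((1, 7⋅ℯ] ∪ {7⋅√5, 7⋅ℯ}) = {1, 7⋅ℯ}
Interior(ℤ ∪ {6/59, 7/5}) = ∅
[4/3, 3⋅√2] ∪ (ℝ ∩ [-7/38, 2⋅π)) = [-7/38, 2⋅π)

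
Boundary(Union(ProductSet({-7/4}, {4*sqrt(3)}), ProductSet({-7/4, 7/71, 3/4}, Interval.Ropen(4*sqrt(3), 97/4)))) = ProductSet({-7/4, 7/71, 3/4}, Interval(4*sqrt(3), 97/4))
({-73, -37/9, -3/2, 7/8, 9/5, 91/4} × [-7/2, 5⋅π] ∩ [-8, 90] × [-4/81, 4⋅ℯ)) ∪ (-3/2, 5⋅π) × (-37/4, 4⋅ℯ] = ({-37/9, -3/2, 7/8, 9/5, 91/4} × [-4/81, 4⋅ℯ)) ∪ ((-3/2, 5⋅π) × (-37/4, 4⋅ℯ])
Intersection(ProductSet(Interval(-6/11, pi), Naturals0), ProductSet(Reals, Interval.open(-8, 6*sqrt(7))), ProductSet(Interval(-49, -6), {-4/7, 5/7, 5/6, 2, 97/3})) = EmptySet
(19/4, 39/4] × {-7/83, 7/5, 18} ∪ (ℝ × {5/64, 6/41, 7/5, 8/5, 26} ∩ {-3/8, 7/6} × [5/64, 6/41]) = ({-3/8, 7/6} × {5/64, 6/41}) ∪ ((19/4, 39/4] × {-7/83, 7/5, 18})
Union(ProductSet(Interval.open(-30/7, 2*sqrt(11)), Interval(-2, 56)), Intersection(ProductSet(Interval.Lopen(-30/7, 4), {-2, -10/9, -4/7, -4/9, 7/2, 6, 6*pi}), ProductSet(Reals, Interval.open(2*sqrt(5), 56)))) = ProductSet(Interval.open(-30/7, 2*sqrt(11)), Interval(-2, 56))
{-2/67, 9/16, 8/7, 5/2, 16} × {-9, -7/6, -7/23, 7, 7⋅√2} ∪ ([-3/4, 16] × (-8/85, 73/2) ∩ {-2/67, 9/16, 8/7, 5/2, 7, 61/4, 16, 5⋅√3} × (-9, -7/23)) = {-2/67, 9/16, 8/7, 5/2, 16} × {-9, -7/6, -7/23, 7, 7⋅√2}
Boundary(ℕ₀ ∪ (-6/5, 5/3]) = {-6/5, 5/3} ∪ (ℕ₀ \ (-6/5, 5/3))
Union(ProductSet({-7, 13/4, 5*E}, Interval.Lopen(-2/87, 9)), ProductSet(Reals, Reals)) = ProductSet(Reals, Reals)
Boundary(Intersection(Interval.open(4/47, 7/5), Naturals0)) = Range(1, 2, 1)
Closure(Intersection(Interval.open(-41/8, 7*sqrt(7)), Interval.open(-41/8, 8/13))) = Interval(-41/8, 8/13)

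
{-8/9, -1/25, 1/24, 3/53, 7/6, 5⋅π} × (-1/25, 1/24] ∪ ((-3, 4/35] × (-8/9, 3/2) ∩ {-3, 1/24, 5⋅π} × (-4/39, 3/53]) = ({1/24} × (-4/39, 3/53]) ∪ ({-8/9, -1/25, 1/24, 3/53, 7/6, 5⋅π} × (-1/25, 1/24])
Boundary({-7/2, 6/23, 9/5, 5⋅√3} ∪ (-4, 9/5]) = {-4, 9/5, 5⋅√3}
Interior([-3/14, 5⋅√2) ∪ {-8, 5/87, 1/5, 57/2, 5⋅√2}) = (-3/14, 5⋅√2)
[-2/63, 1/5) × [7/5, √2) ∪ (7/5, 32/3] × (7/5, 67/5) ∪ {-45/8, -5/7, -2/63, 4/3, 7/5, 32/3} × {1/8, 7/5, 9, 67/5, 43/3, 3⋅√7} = ((7/5, 32/3] × (7/5, 67/5)) ∪ ([-2/63, 1/5) × [7/5, √2)) ∪ ({-45/8, -5/7, -2/63, 4/3, 7/5, 32/3} × {1/8, 7/5, 9, 67/5, 43/3, 3⋅√7})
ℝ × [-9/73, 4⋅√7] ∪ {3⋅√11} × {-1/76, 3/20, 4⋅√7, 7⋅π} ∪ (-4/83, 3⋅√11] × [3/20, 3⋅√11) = (ℝ × [-9/73, 4⋅√7]) ∪ ({3⋅√11} × {-1/76, 3/20, 4⋅√7, 7⋅π})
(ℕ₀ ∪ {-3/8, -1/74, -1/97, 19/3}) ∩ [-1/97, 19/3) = {-1/97} ∪ {0, 1, …, 6}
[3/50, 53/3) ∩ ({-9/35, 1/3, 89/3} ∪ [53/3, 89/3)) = {1/3}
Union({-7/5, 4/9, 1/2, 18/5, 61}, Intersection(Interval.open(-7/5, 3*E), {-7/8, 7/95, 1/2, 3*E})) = {-7/5, -7/8, 7/95, 4/9, 1/2, 18/5, 61}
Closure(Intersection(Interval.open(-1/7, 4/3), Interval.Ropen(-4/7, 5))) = Interval(-1/7, 4/3)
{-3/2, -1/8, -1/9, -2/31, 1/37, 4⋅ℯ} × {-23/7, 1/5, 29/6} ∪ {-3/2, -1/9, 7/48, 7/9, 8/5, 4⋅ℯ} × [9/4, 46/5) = ({-3/2, -1/8, -1/9, -2/31, 1/37, 4⋅ℯ} × {-23/7, 1/5, 29/6}) ∪ ({-3/2, -1/9, 7/48, 7/9, 8/5, 4⋅ℯ} × [9/4, 46/5))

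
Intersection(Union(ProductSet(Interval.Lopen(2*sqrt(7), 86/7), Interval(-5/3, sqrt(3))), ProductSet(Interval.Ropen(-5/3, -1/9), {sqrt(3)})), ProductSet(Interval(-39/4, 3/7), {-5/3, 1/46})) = EmptySet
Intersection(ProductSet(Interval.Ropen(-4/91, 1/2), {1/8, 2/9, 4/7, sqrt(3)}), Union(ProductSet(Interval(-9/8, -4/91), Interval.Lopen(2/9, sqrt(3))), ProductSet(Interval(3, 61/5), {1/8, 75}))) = ProductSet({-4/91}, {4/7, sqrt(3)})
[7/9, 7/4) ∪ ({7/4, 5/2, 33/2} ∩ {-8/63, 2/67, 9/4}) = [7/9, 7/4)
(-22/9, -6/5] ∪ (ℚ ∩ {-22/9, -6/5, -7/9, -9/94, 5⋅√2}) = [-22/9, -6/5] ∪ {-7/9, -9/94}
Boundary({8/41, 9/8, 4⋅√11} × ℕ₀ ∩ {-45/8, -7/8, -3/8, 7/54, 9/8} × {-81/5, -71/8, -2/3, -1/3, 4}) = {9/8} × {4}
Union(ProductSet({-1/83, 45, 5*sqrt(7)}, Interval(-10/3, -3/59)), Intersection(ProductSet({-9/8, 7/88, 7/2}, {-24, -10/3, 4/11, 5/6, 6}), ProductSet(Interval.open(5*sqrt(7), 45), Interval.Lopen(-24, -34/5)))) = ProductSet({-1/83, 45, 5*sqrt(7)}, Interval(-10/3, -3/59))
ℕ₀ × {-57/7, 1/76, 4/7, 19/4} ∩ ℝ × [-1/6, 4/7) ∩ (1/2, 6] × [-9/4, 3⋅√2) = {1, 2, …, 6} × {1/76}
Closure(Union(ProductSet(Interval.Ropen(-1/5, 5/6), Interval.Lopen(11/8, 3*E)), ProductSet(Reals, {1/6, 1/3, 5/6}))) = Union(ProductSet({-1/5, 5/6}, Interval(11/8, 3*E)), ProductSet(Interval(-1/5, 5/6), {11/8, 3*E}), ProductSet(Interval.Ropen(-1/5, 5/6), Interval.Lopen(11/8, 3*E)), ProductSet(Reals, {1/6, 1/3, 5/6}))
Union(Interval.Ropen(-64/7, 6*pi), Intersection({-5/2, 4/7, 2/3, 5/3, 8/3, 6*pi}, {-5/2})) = Interval.Ropen(-64/7, 6*pi)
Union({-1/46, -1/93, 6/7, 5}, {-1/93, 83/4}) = {-1/46, -1/93, 6/7, 5, 83/4}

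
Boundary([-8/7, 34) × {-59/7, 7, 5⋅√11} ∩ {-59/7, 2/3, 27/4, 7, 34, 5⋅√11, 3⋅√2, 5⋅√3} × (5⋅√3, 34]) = {2/3, 27/4, 7, 5⋅√11, 3⋅√2, 5⋅√3} × {5⋅√11}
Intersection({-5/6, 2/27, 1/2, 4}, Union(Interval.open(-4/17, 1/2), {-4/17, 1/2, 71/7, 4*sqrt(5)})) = {2/27, 1/2}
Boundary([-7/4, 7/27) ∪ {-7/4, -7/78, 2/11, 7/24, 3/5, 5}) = {-7/4, 7/27, 7/24, 3/5, 5}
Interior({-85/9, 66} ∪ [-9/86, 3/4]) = (-9/86, 3/4)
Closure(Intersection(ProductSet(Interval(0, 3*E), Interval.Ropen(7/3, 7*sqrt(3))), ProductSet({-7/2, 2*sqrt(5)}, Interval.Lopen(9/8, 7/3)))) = ProductSet({2*sqrt(5)}, {7/3})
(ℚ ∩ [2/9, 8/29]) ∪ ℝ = ℝ ∪ (ℚ ∩ [2/9, 8/29])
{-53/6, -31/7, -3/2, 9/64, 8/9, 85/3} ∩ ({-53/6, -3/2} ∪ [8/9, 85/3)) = {-53/6, -3/2, 8/9}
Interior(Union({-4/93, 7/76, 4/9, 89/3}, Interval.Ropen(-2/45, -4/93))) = Interval.open(-2/45, -4/93)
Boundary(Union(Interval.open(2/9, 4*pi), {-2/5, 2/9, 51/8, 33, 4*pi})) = {-2/5, 2/9, 33, 4*pi}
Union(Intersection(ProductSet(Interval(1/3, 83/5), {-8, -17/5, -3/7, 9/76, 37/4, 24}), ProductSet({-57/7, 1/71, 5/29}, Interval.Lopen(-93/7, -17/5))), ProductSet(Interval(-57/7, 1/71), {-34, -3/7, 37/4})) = ProductSet(Interval(-57/7, 1/71), {-34, -3/7, 37/4})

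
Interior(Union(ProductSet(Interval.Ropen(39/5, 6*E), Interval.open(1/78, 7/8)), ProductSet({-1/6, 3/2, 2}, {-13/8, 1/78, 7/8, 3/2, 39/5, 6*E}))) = ProductSet(Interval.open(39/5, 6*E), Interval.open(1/78, 7/8))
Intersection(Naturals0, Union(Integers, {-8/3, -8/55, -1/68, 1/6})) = Naturals0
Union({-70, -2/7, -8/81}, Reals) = Reals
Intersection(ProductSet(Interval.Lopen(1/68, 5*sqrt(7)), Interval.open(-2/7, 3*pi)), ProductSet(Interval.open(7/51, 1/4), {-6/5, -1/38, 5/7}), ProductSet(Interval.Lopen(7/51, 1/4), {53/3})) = EmptySet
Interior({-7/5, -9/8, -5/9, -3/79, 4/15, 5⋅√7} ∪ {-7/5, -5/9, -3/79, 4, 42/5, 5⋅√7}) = ∅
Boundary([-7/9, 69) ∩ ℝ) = {-7/9, 69}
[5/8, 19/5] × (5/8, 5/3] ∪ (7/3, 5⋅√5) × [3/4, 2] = ([5/8, 19/5] × (5/8, 5/3]) ∪ ((7/3, 5⋅√5) × [3/4, 2])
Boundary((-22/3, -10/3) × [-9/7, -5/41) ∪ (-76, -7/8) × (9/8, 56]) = ({-76, -7/8} × [9/8, 56]) ∪ ({-22/3, -10/3} × [-9/7, -5/41]) ∪ ([-76, -7/8] × {9/8, 56}) ∪ ([-22/3, -10/3] × {-9/7, -5/41})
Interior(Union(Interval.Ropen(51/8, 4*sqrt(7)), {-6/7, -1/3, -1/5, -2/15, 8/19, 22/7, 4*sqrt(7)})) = Interval.open(51/8, 4*sqrt(7))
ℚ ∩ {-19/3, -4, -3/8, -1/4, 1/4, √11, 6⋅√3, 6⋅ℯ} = {-19/3, -4, -3/8, -1/4, 1/4}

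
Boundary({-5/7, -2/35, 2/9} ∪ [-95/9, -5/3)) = {-95/9, -5/3, -5/7, -2/35, 2/9}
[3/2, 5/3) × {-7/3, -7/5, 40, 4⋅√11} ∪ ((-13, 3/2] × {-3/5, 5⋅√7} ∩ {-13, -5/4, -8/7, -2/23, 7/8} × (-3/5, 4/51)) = [3/2, 5/3) × {-7/3, -7/5, 40, 4⋅√11}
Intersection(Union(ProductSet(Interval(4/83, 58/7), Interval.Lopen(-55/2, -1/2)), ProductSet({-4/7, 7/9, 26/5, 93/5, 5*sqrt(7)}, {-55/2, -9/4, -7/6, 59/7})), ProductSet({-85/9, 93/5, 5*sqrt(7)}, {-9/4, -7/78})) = ProductSet({93/5, 5*sqrt(7)}, {-9/4})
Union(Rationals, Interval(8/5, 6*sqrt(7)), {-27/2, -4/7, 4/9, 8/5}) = Union(Interval(8/5, 6*sqrt(7)), Rationals)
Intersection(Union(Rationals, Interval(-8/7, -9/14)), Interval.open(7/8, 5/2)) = Intersection(Interval.open(7/8, 5/2), Rationals)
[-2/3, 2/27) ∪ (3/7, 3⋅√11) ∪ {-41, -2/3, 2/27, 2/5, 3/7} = {-41, 2/5} ∪ [-2/3, 2/27] ∪ [3/7, 3⋅√11)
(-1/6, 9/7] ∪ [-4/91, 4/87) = (-1/6, 9/7]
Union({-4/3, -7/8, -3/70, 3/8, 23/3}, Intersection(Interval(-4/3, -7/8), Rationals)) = Union({-3/70, 3/8, 23/3}, Intersection(Interval(-4/3, -7/8), Rationals))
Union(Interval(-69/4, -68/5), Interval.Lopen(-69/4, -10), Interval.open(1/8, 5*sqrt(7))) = Union(Interval(-69/4, -10), Interval.open(1/8, 5*sqrt(7)))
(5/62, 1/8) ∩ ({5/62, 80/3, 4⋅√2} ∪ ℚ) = ℚ ∩ (5/62, 1/8)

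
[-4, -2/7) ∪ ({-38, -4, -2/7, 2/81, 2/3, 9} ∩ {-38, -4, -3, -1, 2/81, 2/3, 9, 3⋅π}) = {-38, 2/81, 2/3, 9} ∪ [-4, -2/7)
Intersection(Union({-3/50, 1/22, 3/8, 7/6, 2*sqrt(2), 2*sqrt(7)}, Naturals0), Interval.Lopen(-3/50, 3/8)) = Union({1/22, 3/8}, Range(0, 1, 1))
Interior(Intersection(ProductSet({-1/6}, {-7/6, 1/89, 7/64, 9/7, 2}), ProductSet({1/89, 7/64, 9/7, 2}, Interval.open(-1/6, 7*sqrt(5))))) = EmptySet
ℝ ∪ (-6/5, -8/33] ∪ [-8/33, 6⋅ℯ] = (-∞, ∞)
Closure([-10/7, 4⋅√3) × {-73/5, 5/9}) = [-10/7, 4⋅√3] × {-73/5, 5/9}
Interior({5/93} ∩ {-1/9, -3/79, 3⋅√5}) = ∅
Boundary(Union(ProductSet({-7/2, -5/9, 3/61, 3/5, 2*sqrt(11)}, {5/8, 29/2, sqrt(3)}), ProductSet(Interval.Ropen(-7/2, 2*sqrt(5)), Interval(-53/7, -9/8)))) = Union(ProductSet({-7/2, 2*sqrt(5)}, Interval(-53/7, -9/8)), ProductSet({-7/2, -5/9, 3/61, 3/5, 2*sqrt(11)}, {5/8, 29/2, sqrt(3)}), ProductSet(Interval(-7/2, 2*sqrt(5)), {-53/7, -9/8}))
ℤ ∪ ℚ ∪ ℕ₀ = ℚ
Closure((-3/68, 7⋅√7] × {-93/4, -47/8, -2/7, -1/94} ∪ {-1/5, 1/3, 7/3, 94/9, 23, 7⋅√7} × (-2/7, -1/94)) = ([-3/68, 7⋅√7] × {-93/4, -47/8, -2/7, -1/94}) ∪ ({-1/5, 1/3, 7/3, 94/9, 23, 7⋅√7} × [-2/7, -1/94])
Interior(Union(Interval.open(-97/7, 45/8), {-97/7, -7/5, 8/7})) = Interval.open(-97/7, 45/8)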